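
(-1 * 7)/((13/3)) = -21/13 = -1.62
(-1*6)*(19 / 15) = -38 / 5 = -7.60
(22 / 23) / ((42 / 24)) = 88 / 161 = 0.55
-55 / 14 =-3.93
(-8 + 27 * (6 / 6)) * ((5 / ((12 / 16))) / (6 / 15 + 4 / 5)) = 950 / 9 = 105.56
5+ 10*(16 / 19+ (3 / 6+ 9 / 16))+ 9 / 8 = 1913 / 76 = 25.17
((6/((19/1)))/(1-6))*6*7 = -252/95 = -2.65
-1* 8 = -8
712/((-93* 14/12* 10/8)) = -5696/1085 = -5.25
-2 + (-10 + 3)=-9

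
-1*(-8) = 8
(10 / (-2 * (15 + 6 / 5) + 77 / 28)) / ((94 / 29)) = -0.10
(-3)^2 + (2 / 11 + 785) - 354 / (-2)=10683 / 11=971.18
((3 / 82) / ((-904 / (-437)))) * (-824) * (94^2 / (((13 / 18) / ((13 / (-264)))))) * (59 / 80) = 52796957769 / 8154080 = 6474.91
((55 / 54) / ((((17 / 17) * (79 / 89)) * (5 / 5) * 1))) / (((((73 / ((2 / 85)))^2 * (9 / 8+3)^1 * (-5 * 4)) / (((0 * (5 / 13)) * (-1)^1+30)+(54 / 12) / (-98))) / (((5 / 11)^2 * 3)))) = -174173 / 6492240717039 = -0.00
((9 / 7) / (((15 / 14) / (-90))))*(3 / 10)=-162 / 5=-32.40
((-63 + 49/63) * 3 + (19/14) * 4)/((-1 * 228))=1903/2394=0.79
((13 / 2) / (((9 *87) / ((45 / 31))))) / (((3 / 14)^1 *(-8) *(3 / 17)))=-7735 / 194184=-0.04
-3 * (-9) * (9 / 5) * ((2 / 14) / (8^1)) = 0.87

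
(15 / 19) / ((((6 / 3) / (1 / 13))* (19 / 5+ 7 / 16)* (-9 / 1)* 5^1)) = -40 / 251199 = -0.00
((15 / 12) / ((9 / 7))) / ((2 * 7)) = 5 / 72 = 0.07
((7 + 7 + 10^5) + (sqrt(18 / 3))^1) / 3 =sqrt(6) / 3 + 33338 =33338.82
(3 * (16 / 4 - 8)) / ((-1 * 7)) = 12 / 7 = 1.71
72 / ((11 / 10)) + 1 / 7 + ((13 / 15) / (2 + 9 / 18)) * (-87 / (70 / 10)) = 117981 / 1925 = 61.29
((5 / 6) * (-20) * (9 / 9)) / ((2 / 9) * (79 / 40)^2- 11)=120000 / 72959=1.64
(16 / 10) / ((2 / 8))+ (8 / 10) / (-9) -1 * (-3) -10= -31 / 45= -0.69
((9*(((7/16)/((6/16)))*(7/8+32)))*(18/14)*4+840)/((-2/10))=-52305/4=-13076.25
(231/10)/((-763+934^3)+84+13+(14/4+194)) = 231/8147800355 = 0.00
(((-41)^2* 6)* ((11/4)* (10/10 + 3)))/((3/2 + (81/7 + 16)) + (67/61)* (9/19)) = 1800209796/480155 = 3749.23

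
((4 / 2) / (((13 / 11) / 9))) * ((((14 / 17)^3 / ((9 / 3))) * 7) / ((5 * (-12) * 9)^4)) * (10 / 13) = 26411 / 147084622659000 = 0.00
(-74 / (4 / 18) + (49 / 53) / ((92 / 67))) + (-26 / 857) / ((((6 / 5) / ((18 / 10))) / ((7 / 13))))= -1388806621 / 4178732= -332.35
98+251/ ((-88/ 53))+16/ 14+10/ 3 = -89987/ 1848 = -48.69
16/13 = 1.23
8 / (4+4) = 1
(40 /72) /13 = 5 /117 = 0.04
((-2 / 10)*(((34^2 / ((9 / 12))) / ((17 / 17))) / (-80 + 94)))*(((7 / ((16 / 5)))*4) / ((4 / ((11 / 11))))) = -289 / 6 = -48.17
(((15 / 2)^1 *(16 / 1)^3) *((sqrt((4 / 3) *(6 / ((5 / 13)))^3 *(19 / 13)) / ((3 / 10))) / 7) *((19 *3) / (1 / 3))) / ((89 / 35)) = 546324480 *sqrt(190) / 89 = 84613070.41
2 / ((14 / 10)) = 10 / 7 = 1.43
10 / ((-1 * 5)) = -2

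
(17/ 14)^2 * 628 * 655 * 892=26509628980/ 49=541012836.33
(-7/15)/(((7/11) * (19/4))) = -44/285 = -0.15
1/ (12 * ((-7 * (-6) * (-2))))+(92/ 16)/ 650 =2573/ 327600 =0.01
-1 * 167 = -167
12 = 12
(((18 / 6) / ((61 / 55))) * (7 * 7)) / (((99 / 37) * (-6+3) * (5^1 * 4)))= -1813 / 2196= -0.83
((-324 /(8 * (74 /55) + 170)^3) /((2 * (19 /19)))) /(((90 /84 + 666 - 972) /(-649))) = -755841625 /12947991958478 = -0.00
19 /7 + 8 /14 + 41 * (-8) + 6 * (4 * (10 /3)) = -1713 /7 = -244.71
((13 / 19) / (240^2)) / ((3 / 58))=0.00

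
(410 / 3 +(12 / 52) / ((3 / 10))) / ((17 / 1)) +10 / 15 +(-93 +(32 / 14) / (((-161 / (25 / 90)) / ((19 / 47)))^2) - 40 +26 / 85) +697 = 20558462774069464 / 35875073940615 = 573.06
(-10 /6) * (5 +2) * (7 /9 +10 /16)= -3535 /216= -16.37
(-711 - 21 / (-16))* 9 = -6387.19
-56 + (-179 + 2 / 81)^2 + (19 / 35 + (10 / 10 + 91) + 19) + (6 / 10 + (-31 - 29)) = 1470963916 / 45927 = 32028.30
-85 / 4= -21.25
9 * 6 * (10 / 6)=90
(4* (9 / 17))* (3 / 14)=54 / 119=0.45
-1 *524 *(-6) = 3144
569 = 569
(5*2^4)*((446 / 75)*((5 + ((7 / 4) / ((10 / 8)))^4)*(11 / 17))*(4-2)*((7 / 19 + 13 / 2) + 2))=48726705984 / 1009375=48274.14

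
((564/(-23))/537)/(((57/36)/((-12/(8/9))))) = 30456/78223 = 0.39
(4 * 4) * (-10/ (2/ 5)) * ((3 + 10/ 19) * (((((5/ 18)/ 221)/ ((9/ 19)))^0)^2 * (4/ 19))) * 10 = -1072000/ 361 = -2969.53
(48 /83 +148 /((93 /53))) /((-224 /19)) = -3113701 /432264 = -7.20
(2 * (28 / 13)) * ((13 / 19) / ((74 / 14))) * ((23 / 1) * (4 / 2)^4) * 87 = 17852.45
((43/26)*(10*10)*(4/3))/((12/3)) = 2150/39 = 55.13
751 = 751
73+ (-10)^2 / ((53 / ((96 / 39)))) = 53497 / 689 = 77.64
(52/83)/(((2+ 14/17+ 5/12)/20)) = 3.87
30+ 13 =43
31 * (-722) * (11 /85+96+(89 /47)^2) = -2231825.54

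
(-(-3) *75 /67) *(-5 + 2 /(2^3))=-15.95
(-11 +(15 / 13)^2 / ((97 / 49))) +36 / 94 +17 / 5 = -25211653 / 3852355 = -6.54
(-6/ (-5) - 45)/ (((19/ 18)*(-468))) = 219/ 2470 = 0.09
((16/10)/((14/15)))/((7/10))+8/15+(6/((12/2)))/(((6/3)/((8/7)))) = 2612/735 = 3.55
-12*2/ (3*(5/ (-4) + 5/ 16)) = 128/ 15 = 8.53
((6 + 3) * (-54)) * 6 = -2916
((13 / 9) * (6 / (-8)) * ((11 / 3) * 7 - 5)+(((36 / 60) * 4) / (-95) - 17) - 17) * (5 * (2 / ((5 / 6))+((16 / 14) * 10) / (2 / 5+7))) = -1231898914 / 1107225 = -1112.60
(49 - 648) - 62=-661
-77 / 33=-2.33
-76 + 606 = 530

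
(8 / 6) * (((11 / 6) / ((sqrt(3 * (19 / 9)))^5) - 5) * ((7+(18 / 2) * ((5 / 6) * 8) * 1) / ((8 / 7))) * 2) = -2345 / 3+5159 * sqrt(57) / 13718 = -778.83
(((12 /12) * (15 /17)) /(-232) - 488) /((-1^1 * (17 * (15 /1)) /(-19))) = -36569053 /1005720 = -36.36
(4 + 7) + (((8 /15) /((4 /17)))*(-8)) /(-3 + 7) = 97 /15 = 6.47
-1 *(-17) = 17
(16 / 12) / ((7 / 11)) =44 / 21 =2.10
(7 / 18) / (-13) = -7 / 234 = -0.03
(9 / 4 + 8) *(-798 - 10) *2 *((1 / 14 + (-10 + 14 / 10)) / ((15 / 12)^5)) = 5063018496 / 109375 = 46290.45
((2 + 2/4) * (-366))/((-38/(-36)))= -16470/19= -866.84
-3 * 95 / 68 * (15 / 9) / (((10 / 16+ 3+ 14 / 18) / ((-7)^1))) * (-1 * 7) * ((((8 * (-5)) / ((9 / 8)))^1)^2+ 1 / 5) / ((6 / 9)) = -2383737055 / 16167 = -147444.61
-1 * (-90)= 90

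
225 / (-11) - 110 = -1435 / 11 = -130.45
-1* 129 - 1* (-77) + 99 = 47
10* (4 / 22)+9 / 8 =259 / 88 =2.94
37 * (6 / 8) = 27.75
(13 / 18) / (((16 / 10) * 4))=65 / 576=0.11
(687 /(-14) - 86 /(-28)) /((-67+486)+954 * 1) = -46 /1373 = -0.03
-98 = -98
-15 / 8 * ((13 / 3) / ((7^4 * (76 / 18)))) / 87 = -195 / 21167216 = -0.00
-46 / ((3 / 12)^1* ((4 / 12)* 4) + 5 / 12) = -184 / 3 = -61.33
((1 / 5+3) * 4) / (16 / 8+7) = 64 / 45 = 1.42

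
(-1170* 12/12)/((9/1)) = -130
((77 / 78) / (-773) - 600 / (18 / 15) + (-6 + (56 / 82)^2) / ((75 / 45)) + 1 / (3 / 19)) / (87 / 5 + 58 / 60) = -13255747181 / 489878701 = -27.06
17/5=3.40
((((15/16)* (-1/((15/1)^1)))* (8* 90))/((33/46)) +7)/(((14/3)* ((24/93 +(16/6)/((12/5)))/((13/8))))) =-6670053/470624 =-14.17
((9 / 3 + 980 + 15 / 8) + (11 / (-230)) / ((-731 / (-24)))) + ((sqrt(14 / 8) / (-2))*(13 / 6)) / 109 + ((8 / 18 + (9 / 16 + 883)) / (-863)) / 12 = 123456093079927 / 125363108160 - 13*sqrt(7) / 2616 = 984.77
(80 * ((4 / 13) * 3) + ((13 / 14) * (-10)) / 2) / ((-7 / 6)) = -37785 / 637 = -59.32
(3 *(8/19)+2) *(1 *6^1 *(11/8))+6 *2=1479/38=38.92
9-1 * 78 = -69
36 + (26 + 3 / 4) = 251 / 4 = 62.75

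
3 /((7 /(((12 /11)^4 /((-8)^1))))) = -0.08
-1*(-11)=11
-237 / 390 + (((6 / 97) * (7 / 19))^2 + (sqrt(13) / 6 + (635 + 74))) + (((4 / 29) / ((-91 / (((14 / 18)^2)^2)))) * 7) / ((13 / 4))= sqrt(13) / 6 + 773711110329679523 / 1092208144501890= 708.99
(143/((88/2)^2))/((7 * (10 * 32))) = 13/394240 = 0.00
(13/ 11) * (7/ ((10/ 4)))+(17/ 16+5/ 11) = 4247/ 880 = 4.83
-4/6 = -2/3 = -0.67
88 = 88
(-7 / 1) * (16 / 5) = -112 / 5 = -22.40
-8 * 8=-64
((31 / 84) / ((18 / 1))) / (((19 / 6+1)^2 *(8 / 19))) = 589 / 210000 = 0.00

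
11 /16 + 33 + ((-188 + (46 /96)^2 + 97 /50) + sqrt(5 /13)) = -8763431 /57600 + sqrt(65) /13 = -151.52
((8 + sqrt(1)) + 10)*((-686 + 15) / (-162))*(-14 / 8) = -89243 / 648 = -137.72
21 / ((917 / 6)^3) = 648 / 110156459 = 0.00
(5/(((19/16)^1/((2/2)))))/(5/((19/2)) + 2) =1.67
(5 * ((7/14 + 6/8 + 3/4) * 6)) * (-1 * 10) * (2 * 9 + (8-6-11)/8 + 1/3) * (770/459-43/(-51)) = -11946025/459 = -26026.20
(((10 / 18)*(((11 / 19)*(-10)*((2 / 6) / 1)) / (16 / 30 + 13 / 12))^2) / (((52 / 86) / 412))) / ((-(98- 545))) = 214363600000 / 177641346051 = 1.21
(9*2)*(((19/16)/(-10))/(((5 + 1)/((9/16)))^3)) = -4617/2621440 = -0.00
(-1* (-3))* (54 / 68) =81 / 34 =2.38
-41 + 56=15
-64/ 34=-32/ 17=-1.88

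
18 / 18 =1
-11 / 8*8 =-11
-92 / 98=-46 / 49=-0.94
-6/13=-0.46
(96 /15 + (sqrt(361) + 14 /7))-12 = 77 /5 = 15.40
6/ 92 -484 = -22261/ 46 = -483.93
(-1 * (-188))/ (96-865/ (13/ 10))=-1222/ 3701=-0.33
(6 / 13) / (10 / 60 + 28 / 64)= 288 / 377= 0.76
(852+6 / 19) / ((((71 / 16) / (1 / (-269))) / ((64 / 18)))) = -2763776 / 1088643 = -2.54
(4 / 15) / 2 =2 / 15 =0.13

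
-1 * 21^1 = -21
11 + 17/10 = 127/10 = 12.70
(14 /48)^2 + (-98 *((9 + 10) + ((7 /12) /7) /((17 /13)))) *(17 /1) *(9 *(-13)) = 2140381201 /576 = 3715939.59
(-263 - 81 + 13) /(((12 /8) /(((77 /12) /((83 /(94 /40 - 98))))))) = 48756631 /29880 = 1631.75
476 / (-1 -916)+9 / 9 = 63 / 131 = 0.48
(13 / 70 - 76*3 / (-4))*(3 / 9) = 4003 / 210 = 19.06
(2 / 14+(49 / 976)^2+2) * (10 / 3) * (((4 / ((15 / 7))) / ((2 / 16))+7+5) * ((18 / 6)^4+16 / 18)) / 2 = 1064854558339 / 135027648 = 7886.20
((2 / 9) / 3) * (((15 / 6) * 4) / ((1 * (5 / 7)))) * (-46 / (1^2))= -1288 / 27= -47.70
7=7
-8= -8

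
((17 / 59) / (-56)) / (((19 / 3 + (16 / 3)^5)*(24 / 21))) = -4131 / 3965234240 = -0.00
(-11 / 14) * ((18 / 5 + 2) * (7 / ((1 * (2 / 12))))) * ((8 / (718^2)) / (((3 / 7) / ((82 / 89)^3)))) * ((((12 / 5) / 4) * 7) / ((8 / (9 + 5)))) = -87373081488 / 2271427742225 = -0.04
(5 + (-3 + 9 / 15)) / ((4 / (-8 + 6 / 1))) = -13 / 10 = -1.30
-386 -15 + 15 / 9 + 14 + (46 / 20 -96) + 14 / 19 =-272629 / 570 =-478.30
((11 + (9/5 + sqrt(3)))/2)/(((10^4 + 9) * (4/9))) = 9 * sqrt(3)/80072 + 72/50045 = 0.00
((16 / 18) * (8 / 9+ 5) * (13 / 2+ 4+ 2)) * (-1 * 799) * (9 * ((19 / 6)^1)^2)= -382181675 / 81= -4718292.28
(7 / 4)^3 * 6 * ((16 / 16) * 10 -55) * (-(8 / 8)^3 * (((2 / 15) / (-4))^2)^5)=343 / 139968000000000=0.00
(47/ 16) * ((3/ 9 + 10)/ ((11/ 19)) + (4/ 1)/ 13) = 366083/ 6864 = 53.33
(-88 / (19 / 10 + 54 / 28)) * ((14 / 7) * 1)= -3080 / 67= -45.97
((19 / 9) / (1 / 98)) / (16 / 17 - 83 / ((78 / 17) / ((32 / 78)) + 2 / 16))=-12170963 / 376398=-32.34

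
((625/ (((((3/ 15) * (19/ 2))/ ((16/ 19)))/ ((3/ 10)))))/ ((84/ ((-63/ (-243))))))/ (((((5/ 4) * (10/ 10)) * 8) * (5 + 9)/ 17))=0.03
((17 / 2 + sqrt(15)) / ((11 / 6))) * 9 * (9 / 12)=81 * sqrt(15) / 22 + 1377 / 44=45.56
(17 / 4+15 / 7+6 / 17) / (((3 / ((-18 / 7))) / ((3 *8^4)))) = -59185152 / 833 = -71050.60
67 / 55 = 1.22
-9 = -9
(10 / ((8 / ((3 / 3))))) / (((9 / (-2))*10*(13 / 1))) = -1 / 468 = -0.00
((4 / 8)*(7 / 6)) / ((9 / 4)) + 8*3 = 655 / 27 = 24.26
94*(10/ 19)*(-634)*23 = -13707080/ 19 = -721425.26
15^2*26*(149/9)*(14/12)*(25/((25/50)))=16948750/3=5649583.33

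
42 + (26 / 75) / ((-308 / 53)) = 484411 / 11550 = 41.94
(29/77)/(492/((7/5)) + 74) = 29/32758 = 0.00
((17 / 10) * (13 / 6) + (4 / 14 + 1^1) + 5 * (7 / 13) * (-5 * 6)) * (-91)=413869 / 60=6897.82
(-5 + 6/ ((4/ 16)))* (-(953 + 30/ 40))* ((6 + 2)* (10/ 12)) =-362425/ 3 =-120808.33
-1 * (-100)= 100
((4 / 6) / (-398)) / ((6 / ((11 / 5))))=-11 / 17910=-0.00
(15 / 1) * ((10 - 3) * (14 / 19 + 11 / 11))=3465 / 19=182.37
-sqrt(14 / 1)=-sqrt(14)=-3.74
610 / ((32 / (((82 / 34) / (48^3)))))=12505 / 30081024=0.00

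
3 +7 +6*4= 34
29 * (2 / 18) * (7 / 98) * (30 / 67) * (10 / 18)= 725 / 12663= 0.06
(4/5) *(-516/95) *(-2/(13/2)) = 8256/6175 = 1.34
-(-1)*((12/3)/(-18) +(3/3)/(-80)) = -169/720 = -0.23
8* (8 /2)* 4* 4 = 512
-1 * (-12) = 12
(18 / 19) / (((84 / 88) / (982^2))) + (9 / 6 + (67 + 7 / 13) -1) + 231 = 957372.48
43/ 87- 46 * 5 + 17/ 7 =-138290/ 609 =-227.08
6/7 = 0.86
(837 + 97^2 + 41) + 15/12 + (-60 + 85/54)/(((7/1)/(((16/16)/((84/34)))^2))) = 6859210999/666792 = 10286.88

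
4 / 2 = 2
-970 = -970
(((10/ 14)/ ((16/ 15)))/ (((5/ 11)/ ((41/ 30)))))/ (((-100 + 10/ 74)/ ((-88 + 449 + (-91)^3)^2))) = -473347867475835/ 41384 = -11437943830.37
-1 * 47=-47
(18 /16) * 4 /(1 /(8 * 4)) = 144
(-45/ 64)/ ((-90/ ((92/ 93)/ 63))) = 0.00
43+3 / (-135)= 1934 / 45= 42.98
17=17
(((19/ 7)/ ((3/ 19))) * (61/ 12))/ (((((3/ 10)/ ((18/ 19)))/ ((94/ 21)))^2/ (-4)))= -215598400/ 3087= -69840.75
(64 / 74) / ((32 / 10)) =10 / 37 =0.27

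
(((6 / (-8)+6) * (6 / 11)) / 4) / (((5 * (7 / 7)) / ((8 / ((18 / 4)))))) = 14 / 55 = 0.25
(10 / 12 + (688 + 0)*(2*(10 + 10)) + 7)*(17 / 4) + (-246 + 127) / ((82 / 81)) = 115005731 / 984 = 116875.74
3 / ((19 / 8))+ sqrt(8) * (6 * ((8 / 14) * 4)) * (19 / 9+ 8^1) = 24 / 19+ 832 * sqrt(2) / 3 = 393.47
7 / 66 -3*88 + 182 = -5405 / 66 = -81.89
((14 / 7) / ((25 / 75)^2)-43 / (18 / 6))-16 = -37 / 3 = -12.33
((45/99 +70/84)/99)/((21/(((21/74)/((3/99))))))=85/14652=0.01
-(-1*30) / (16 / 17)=31.88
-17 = -17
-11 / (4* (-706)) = 11 / 2824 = 0.00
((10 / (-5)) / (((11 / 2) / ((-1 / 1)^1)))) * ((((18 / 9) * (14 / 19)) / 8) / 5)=14 / 1045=0.01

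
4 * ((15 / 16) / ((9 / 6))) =5 / 2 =2.50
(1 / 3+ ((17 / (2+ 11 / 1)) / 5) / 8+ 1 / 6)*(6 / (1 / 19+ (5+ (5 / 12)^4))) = 81850176 / 130164515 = 0.63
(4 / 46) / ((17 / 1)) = 2 / 391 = 0.01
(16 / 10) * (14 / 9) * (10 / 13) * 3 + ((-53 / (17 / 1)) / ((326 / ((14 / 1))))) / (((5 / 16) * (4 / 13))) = 2351132 / 540345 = 4.35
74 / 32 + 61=1013 / 16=63.31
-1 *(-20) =20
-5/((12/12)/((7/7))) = -5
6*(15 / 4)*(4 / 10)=9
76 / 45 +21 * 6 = 5746 / 45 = 127.69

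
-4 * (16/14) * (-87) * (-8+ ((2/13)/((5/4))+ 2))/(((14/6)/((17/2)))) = -27118944/3185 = -8514.58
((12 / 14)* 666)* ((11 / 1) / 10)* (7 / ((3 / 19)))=139194 / 5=27838.80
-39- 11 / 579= -22592 / 579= -39.02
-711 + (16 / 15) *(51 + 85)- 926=-22379 / 15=-1491.93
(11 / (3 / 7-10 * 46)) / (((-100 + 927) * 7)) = -11 / 2660459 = -0.00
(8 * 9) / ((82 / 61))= 2196 / 41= 53.56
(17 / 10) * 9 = 153 / 10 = 15.30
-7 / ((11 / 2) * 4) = -7 / 22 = -0.32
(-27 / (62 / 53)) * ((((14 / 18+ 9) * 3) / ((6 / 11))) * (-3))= 115434 / 31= 3723.68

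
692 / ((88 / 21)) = 3633 / 22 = 165.14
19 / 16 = 1.19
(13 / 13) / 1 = 1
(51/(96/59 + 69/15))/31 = 15045/56947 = 0.26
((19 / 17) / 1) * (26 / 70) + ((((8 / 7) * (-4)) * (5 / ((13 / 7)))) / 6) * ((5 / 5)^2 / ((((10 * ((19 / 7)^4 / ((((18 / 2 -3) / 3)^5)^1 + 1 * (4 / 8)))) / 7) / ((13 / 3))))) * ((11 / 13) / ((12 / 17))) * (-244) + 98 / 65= 29711022494591 / 27216889245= 1091.64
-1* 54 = -54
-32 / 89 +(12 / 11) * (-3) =-3556 / 979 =-3.63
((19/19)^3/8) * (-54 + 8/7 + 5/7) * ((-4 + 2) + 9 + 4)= -4015/56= -71.70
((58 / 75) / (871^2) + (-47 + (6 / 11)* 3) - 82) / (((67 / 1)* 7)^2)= -79714202437 / 137668932225825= -0.00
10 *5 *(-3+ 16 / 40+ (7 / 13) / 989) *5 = -8355300 / 12857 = -649.86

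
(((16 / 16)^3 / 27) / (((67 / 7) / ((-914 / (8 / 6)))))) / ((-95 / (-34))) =-54383 / 57285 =-0.95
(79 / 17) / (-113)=-79 / 1921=-0.04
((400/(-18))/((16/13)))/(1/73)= -23725/18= -1318.06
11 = 11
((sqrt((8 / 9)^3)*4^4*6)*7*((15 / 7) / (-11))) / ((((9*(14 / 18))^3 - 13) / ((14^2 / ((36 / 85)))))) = -17059840*sqrt(2) / 9801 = -2461.61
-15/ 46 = -0.33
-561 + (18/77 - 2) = -43333/77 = -562.77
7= 7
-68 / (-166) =34 / 83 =0.41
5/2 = 2.50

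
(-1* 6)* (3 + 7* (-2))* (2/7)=18.86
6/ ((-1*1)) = -6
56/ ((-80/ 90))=-63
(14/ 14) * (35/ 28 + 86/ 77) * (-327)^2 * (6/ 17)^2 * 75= 52617087675/ 22253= 2364494.12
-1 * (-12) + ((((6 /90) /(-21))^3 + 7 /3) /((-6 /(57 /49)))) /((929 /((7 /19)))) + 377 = 79066919078438 /203256955125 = 389.00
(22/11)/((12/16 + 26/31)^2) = 30752/38809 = 0.79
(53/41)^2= 2809/1681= 1.67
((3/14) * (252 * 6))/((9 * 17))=36/17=2.12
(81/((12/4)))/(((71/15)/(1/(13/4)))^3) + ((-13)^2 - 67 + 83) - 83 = 80211539634/786330467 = 102.01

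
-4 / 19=-0.21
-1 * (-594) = 594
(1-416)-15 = -430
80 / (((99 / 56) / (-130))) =-5882.83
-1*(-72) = 72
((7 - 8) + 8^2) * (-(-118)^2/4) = -219303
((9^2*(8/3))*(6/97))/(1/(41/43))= 53136/4171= 12.74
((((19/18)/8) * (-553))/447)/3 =-10507/193104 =-0.05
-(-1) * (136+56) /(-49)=-192 /49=-3.92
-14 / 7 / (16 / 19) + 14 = 93 / 8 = 11.62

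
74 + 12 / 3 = 78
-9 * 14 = -126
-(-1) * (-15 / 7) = -15 / 7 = -2.14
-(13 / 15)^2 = -169 / 225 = -0.75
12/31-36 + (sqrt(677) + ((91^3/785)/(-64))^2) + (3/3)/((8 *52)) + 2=sqrt(677) + 194662869503723/1017195212800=217.39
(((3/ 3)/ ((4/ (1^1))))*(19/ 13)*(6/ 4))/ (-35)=-57/ 3640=-0.02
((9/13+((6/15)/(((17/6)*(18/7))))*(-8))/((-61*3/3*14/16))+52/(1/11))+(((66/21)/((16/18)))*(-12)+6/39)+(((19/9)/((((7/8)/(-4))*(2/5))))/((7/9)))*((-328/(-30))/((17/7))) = 390.07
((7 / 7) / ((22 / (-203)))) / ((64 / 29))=-5887 / 1408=-4.18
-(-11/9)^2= -121/81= -1.49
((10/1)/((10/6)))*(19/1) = 114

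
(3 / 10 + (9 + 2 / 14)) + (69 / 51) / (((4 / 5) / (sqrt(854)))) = 661 / 70 + 115 * sqrt(854) / 68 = 58.86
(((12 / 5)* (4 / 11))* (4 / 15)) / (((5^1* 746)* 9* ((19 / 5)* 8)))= 4 / 17540325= 0.00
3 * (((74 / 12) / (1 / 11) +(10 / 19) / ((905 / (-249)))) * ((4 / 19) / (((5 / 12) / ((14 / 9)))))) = 31285744 / 196023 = 159.60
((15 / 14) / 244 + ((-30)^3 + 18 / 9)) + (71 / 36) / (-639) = -7470238247 / 276696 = -26998.00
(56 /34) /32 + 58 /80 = 66 /85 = 0.78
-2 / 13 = -0.15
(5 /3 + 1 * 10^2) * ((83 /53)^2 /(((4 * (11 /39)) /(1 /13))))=2101145 /123596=17.00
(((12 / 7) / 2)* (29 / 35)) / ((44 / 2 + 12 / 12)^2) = 174 / 129605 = 0.00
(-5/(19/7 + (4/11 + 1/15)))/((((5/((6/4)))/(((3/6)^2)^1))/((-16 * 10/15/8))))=1155/7264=0.16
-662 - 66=-728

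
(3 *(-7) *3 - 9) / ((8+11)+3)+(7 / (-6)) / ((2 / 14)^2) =-3989 / 66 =-60.44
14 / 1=14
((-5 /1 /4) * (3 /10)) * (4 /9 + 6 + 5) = -103 /24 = -4.29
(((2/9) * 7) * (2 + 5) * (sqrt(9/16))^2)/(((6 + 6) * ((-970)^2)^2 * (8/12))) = 49/56658739840000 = 0.00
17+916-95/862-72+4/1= 745535/862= 864.89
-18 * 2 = -36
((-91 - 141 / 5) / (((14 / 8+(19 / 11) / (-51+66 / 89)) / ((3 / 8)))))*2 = -87974964 / 1688285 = -52.11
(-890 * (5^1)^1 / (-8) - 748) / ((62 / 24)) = -2301 / 31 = -74.23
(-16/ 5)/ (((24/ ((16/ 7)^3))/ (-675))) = 368640/ 343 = 1074.75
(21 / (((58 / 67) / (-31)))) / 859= -43617 / 49822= -0.88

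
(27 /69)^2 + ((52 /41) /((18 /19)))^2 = 140124085 /72029169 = 1.95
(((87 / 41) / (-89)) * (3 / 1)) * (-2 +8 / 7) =1566 / 25543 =0.06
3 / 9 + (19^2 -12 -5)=1033 / 3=344.33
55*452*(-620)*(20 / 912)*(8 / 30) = -15413200 / 171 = -90135.67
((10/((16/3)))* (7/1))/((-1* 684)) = -35/1824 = -0.02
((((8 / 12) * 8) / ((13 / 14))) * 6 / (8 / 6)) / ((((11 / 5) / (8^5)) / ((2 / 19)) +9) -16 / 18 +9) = 990904320 / 656039813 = 1.51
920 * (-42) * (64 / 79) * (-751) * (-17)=-31572280320 / 79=-399649117.97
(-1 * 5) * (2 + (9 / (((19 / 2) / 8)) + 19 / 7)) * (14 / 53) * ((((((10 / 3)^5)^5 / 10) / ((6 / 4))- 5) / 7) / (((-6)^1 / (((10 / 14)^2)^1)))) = 136249999999134176952225434375 / 877962998970664929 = 155188772372.95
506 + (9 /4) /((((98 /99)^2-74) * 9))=1448506279 /2862680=506.00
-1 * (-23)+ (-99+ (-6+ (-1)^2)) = -81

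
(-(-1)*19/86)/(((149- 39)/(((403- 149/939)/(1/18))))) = 980058/67295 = 14.56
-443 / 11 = -40.27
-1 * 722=-722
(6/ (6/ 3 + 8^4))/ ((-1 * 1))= -1/ 683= -0.00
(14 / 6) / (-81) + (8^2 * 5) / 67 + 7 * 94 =10790189 / 16281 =662.75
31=31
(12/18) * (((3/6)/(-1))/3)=-1/9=-0.11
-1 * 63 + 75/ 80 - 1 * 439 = -8017/ 16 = -501.06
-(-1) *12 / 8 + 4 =11 / 2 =5.50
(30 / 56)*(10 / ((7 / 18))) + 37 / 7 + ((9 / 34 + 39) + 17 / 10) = 250008 / 4165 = 60.03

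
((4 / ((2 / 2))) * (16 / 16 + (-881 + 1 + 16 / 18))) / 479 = -31612 / 4311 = -7.33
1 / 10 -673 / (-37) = 6767 / 370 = 18.29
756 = 756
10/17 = 0.59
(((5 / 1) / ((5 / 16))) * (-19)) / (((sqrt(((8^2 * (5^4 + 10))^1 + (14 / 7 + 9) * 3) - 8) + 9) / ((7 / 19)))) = 42 / 1691 - 14 * sqrt(40665) / 5073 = -0.53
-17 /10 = -1.70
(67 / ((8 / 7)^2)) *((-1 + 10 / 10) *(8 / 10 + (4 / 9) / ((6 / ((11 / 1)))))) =0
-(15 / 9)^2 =-25 / 9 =-2.78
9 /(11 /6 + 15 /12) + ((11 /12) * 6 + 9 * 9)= 6617 /74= 89.42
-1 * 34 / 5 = -34 / 5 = -6.80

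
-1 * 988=-988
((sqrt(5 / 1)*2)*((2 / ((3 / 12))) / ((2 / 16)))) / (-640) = -sqrt(5) / 5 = -0.45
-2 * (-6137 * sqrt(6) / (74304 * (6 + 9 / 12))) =6137 * sqrt(6) / 250776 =0.06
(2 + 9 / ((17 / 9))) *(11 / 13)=1265 / 221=5.72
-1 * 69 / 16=-69 / 16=-4.31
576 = 576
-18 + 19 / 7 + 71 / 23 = -1964 / 161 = -12.20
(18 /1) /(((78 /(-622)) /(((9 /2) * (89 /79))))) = -747333 /1027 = -727.69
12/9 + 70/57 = 146/57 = 2.56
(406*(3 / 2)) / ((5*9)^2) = 203 / 675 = 0.30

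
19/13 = 1.46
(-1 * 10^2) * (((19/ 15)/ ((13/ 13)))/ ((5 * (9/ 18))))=-152/ 3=-50.67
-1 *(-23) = 23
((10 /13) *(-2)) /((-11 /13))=20 /11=1.82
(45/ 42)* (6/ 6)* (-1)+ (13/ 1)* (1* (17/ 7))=61/ 2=30.50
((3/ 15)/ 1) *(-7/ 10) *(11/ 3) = -77/ 150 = -0.51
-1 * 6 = -6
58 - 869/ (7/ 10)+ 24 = -8116/ 7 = -1159.43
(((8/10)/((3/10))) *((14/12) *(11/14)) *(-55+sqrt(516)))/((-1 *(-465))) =-242/837+44 *sqrt(129)/4185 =-0.17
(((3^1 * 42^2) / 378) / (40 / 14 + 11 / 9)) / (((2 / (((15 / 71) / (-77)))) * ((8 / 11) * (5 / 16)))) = -378 / 18247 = -0.02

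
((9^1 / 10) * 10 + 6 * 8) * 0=0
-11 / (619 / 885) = -9735 / 619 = -15.73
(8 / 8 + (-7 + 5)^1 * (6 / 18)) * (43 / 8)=43 / 24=1.79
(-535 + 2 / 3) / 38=-1603 / 114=-14.06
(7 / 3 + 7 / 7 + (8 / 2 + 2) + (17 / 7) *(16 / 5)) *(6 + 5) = 19756 / 105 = 188.15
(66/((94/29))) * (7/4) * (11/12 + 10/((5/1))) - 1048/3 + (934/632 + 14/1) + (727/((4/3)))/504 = -570997199/2495136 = -228.84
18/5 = 3.60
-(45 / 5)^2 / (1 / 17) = -1377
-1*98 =-98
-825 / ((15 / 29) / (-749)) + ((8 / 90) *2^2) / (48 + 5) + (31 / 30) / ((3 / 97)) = 5698663753 / 4770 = 1194688.42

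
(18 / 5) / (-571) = -0.01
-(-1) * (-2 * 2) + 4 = 0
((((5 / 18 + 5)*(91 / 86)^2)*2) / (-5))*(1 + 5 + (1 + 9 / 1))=-629356 / 16641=-37.82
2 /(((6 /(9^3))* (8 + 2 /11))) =29.70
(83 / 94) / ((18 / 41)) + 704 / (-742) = 666929 / 627732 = 1.06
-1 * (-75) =75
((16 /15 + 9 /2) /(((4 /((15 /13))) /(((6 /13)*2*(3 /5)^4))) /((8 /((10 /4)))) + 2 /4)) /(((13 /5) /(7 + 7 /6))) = 2651292 /1448941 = 1.83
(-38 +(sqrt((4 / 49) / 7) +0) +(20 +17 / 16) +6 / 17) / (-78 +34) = 4511 / 11968 - sqrt(7) / 1078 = 0.37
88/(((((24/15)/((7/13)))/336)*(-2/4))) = -258720/13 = -19901.54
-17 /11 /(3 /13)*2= -442 /33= -13.39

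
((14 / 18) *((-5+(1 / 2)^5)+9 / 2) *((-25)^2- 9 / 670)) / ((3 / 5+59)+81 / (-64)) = -14655935 / 3752067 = -3.91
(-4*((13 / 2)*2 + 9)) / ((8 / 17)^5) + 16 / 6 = -46822513 / 12288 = -3810.43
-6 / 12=-1 / 2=-0.50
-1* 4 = -4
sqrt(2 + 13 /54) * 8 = 11.98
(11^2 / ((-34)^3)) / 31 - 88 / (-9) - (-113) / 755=82190405573 / 8279191080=9.93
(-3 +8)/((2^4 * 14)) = 5/224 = 0.02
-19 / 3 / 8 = -19 / 24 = -0.79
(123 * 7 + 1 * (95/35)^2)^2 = 1810502500/2401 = 754061.85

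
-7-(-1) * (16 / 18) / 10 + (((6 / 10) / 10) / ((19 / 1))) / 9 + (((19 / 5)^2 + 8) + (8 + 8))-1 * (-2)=11467 / 342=33.53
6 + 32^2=1030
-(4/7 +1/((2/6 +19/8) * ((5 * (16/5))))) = -541/910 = -0.59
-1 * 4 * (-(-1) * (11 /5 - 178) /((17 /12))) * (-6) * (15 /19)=-759456 /323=-2351.26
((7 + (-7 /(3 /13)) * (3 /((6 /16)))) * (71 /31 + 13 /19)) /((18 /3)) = -206444 /1767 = -116.83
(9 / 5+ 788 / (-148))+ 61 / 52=-22619 / 9620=-2.35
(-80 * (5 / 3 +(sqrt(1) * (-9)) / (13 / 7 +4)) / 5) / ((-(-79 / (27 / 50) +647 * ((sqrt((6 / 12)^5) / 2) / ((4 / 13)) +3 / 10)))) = -152257167360 / 49365302690417 +418585190400 * sqrt(2) / 49365302690417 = 0.01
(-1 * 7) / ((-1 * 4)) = 7 / 4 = 1.75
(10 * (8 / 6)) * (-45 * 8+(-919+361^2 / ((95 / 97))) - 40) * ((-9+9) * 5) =0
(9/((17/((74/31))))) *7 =4662/527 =8.85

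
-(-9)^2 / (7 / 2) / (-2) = 81 / 7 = 11.57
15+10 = 25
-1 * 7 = -7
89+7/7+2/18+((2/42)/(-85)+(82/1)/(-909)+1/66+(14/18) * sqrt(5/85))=7 * sqrt(17)/153+1071315229/11898810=90.22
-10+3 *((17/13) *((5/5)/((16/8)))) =-209/26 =-8.04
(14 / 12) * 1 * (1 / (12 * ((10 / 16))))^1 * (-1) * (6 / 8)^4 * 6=-189 / 640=-0.30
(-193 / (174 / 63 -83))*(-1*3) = -7.22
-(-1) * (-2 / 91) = -2 / 91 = -0.02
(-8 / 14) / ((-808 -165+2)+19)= 1 / 1666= 0.00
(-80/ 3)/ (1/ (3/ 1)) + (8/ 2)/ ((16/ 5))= -315/ 4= -78.75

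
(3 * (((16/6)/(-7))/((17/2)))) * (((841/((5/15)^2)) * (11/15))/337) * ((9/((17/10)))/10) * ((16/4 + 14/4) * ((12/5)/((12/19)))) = -33.41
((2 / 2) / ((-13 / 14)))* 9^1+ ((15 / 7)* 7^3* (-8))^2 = 449467074 / 13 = 34574390.31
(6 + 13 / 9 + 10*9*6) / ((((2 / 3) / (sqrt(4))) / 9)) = 14781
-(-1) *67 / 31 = 67 / 31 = 2.16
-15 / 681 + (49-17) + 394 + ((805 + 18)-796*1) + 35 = 487.98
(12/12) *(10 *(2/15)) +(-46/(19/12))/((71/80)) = -127084/4047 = -31.40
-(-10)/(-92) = -5/46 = -0.11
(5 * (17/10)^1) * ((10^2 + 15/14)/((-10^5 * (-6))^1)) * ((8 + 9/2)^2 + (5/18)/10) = 13533343/60480000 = 0.22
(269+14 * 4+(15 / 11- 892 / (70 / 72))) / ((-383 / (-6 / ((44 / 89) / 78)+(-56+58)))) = -2364804562 / 1622005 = -1457.95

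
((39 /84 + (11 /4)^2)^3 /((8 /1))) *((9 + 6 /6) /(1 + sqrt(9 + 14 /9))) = -32695771455 /483295232 + 10898590485 *sqrt(95) /483295232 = 152.14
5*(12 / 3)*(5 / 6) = 50 / 3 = 16.67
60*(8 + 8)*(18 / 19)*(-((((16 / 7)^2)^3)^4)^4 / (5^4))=-136173333414739320157636362586096329310355578918728583684429302005073214442294359873047704176882268454627706334500356096 / 3199450941423906801101015598339448115695900706954804384513953107894738532543816802375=-42561469423292908620426190000000000.00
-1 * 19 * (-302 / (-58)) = -2869 / 29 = -98.93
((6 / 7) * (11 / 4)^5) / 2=483153 / 7168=67.40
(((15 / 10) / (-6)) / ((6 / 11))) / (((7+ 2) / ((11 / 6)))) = -121 / 1296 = -0.09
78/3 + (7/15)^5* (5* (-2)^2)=4015978/151875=26.44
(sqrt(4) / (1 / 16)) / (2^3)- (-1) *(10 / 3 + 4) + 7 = 55 / 3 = 18.33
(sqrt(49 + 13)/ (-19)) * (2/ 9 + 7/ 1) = -65 * sqrt(62)/ 171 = -2.99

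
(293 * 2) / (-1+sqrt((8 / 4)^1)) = 586+586 * sqrt(2) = 1414.73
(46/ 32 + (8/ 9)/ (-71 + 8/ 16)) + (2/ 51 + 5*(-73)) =-125480957/ 345168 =-363.54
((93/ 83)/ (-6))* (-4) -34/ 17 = -104/ 83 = -1.25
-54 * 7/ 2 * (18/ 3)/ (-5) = 226.80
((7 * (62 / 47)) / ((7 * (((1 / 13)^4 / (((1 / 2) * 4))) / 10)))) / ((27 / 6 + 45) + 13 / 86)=304574504 / 20069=15176.37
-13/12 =-1.08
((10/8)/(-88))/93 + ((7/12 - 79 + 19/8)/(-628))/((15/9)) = 186305/2569776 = 0.07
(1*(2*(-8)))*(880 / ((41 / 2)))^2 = -49561600 / 1681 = -29483.40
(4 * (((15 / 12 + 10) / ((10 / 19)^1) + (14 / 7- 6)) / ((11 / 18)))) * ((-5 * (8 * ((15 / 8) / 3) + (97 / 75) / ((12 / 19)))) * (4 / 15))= -881677 / 825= -1068.70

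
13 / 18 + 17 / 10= 109 / 45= 2.42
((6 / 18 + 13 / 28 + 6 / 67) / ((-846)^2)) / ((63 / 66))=54923 / 42294521304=0.00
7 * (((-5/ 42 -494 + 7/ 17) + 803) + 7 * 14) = 290807/ 102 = 2851.05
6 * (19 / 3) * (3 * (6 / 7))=684 / 7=97.71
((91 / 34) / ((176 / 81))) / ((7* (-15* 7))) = -351 / 209440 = -0.00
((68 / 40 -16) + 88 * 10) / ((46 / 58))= 251053 / 230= 1091.53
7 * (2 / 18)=0.78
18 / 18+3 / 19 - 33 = -31.84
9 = 9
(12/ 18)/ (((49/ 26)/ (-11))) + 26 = 3250/ 147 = 22.11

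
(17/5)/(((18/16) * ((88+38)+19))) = 136/6525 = 0.02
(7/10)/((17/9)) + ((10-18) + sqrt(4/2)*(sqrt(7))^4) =-1297/170 + 49*sqrt(2) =61.67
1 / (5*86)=1 / 430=0.00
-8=-8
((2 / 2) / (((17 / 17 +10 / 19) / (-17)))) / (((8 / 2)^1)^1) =-323 / 116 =-2.78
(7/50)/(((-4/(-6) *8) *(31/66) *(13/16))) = 693/10075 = 0.07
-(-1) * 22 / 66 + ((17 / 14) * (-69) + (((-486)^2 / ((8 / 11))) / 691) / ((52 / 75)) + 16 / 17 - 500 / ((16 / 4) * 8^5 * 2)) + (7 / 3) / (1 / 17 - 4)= 8375284183275883 / 14081351811072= 594.78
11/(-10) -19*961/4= -91317/20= -4565.85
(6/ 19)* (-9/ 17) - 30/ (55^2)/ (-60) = -326377/ 1954150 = -0.17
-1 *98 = -98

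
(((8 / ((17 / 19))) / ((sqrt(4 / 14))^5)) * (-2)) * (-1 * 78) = 31966.08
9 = 9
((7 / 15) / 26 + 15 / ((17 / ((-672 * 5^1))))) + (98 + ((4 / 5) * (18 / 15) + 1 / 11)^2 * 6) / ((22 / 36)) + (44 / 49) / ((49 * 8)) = -3699211197081716 / 1324231033125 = -2793.48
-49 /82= -0.60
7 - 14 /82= 6.83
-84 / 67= -1.25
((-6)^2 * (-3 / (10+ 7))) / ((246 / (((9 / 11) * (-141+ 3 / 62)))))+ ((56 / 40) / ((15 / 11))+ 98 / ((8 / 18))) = 8003947883 / 35651550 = 224.50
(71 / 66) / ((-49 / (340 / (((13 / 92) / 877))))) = -973855880 / 21021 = -46327.76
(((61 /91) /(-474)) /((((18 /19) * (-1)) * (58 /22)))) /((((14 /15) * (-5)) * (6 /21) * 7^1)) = -12749 /210148848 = -0.00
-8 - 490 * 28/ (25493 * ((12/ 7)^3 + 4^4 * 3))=-6760108181/ 844939992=-8.00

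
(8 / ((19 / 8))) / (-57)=-64 / 1083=-0.06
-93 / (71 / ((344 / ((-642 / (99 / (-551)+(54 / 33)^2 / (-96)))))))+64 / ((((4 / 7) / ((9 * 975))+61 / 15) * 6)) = 56986631559027 / 23004198242366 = 2.48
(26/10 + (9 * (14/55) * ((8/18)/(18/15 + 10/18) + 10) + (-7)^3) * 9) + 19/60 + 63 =-29299361/10428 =-2809.68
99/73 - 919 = -66988/73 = -917.64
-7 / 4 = -1.75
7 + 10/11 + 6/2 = 120/11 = 10.91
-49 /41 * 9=-441 /41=-10.76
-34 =-34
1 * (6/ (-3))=-2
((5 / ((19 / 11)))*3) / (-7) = -165 / 133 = -1.24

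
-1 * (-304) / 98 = 152 / 49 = 3.10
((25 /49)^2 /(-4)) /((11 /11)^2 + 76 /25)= -15625 /970004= -0.02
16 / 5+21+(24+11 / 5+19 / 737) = 185819 / 3685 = 50.43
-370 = -370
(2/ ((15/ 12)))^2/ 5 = 64/ 125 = 0.51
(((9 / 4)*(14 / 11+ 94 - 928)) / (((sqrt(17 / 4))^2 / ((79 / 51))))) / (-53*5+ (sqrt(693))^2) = -542730 / 340153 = -1.60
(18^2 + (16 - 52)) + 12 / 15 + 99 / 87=42041 / 145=289.94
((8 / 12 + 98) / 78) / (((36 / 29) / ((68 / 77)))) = 0.90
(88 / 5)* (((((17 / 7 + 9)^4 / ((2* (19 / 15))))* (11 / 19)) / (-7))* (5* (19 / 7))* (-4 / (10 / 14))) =237895680000 / 319333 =744976.81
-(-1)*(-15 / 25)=-3 / 5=-0.60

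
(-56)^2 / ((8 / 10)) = 3920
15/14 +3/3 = 29/14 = 2.07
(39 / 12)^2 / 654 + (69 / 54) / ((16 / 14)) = 35605 / 31392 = 1.13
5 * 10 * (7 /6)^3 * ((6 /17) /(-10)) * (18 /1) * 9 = -15435 /34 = -453.97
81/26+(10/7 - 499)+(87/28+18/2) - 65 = -199235/364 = -547.35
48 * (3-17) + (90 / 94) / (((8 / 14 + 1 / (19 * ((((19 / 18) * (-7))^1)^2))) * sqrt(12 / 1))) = -672 + 5041365 * sqrt(3) / 18083344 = -671.52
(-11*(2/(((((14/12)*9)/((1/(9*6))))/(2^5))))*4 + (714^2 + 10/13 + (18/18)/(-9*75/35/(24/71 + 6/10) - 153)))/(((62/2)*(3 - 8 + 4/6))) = -56305007227589/14836722264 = -3794.98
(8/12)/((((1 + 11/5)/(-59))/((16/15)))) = -118/9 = -13.11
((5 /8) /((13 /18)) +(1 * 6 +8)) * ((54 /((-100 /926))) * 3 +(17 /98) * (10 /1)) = -54571481 /2450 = -22274.07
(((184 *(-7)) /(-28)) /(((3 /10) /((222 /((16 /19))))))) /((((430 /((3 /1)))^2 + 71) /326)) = 118599615 /185539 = 639.22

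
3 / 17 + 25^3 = 265628 / 17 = 15625.18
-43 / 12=-3.58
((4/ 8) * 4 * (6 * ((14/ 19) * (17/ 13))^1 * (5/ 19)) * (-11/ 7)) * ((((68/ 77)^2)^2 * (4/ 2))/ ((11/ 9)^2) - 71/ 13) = 22.22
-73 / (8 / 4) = -73 / 2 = -36.50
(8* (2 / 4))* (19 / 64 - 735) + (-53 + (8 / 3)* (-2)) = -143863 / 48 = -2997.15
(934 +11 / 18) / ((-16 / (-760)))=1598185 / 36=44394.03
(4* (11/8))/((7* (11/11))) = 0.79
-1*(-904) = 904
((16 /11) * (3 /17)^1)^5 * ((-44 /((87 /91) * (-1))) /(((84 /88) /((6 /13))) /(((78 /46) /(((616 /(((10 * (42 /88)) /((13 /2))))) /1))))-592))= 695614832640 /5849508505589419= 0.00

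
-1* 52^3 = -140608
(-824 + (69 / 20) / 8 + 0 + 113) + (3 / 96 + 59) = -651.54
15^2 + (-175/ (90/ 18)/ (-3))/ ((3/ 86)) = 5035/ 9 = 559.44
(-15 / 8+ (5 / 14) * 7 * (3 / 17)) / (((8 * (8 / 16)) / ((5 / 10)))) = -195 / 1088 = -0.18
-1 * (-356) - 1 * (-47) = 403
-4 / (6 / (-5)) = 3.33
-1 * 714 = -714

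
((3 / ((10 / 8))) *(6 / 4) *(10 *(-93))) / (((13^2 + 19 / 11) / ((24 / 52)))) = -36828 / 4069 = -9.05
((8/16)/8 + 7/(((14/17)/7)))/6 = 953/96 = 9.93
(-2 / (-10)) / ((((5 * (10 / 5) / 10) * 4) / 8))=2 / 5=0.40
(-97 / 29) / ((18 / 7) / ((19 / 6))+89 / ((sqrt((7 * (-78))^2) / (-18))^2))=-3.68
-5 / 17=-0.29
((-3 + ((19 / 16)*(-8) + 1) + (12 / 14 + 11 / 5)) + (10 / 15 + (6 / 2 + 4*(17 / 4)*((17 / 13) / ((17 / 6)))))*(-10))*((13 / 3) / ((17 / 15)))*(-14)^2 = -4722886 / 51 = -92605.61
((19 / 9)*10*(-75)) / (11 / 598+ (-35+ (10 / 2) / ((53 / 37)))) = 150546500 / 2994231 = 50.28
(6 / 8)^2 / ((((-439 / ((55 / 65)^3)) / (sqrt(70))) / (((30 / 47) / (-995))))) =35937 * sqrt(70) / 72166475992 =0.00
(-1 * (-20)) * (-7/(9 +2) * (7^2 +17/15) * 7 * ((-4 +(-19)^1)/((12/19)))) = 16102576/99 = 162652.28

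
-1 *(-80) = 80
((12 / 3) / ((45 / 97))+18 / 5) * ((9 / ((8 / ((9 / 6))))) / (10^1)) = 33 / 16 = 2.06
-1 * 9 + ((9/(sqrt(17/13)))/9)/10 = -9 + sqrt(221)/170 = -8.91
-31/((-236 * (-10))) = -31/2360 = -0.01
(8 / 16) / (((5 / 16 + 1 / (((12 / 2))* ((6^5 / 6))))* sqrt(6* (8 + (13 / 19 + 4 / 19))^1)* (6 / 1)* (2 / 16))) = 0.29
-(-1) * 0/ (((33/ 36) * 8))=0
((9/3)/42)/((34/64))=16/119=0.13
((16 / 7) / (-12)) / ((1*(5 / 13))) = -52 / 105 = -0.50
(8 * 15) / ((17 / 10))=1200 / 17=70.59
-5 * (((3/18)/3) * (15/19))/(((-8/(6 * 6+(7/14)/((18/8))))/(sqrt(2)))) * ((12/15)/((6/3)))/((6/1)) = 815 * sqrt(2)/12312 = 0.09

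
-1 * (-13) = 13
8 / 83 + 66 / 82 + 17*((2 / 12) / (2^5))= 646715 / 653376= 0.99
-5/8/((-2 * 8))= 5/128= 0.04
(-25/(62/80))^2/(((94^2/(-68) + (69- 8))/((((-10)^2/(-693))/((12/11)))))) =106250000/53217297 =2.00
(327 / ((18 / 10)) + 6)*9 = 1689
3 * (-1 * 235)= -705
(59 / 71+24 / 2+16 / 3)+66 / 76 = 154051 / 8094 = 19.03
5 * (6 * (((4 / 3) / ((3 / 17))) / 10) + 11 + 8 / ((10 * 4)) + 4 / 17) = 4072 / 51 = 79.84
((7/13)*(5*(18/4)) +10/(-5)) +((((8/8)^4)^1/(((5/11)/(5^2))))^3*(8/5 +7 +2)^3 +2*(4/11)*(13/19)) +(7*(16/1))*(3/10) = 5383880349057/27170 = 198155331.21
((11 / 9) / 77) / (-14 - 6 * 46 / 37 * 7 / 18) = -37 / 39396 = -0.00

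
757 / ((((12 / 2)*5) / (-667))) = -504919 / 30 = -16830.63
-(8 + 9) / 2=-8.50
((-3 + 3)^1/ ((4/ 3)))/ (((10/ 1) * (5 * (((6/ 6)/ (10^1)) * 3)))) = 0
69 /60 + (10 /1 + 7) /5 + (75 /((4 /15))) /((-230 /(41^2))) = -1886939 /920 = -2051.02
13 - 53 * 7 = -358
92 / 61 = 1.51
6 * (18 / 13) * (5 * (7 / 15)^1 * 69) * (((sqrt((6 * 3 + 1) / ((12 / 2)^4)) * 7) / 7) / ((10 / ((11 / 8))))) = 5313 * sqrt(19) / 1040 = 22.27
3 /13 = 0.23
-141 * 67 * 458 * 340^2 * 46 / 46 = -500169525600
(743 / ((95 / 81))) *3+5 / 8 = 1444867 / 760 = 1901.14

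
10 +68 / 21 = 278 / 21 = 13.24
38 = 38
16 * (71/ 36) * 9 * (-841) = -238844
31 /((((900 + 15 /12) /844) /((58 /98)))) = 17.18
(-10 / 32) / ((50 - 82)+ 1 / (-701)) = 3505 / 358928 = 0.01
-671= -671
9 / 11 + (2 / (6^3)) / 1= 983 / 1188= 0.83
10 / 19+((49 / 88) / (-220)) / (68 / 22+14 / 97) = 60664893 / 115434880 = 0.53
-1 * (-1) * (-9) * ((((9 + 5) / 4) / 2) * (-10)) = 315 / 2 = 157.50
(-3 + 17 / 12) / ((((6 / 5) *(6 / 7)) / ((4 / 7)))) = -95 / 108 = -0.88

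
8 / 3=2.67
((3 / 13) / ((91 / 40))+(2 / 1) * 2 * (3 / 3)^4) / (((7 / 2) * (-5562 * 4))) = -1213 / 23029461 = -0.00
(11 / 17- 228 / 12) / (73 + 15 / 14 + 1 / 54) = -58968 / 238051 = -0.25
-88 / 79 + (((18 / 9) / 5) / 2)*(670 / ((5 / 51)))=539446 / 395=1365.69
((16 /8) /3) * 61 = 122 /3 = 40.67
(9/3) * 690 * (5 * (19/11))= 196650/11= 17877.27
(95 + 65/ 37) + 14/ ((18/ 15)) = 12035/ 111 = 108.42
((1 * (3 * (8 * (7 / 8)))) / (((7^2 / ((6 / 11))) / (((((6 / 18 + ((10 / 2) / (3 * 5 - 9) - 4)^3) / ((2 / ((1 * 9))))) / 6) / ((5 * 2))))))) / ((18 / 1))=-617 / 20160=-0.03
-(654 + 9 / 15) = -654.60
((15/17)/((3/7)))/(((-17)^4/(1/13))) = 35/18458141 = 0.00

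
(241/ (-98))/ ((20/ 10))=-241/ 196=-1.23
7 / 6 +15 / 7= 139 / 42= 3.31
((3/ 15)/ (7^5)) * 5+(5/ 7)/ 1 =12006/ 16807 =0.71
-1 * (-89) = 89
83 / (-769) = -83 / 769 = -0.11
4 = 4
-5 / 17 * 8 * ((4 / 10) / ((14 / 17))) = -8 / 7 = -1.14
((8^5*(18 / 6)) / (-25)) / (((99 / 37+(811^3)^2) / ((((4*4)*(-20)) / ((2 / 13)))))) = 94568448 / 3289855864509814205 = 0.00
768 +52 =820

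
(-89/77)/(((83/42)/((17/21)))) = -3026/6391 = -0.47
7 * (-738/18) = -287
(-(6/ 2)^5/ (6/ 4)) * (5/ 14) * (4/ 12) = -135/ 7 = -19.29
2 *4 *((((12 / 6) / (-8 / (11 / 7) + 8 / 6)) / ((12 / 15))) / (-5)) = 33 / 31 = 1.06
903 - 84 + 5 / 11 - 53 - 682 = 929 / 11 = 84.45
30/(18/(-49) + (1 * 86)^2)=0.00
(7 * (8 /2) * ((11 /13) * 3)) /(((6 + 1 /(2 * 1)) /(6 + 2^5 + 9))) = 86856 /169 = 513.94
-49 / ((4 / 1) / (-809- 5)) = 19943 / 2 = 9971.50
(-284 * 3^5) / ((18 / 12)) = -46008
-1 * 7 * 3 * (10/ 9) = -70/ 3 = -23.33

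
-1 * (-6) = 6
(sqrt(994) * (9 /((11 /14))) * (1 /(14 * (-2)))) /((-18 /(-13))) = -9.32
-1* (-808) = 808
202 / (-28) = -101 / 14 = -7.21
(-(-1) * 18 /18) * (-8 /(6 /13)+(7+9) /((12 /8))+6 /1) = -2 /3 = -0.67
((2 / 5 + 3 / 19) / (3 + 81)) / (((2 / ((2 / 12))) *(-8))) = -53 / 766080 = -0.00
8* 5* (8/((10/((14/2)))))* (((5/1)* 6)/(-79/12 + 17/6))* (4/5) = -7168/5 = -1433.60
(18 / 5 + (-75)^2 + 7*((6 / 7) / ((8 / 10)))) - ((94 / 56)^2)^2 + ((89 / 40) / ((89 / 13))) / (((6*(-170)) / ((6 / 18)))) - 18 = 13189820661991 / 2351059200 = 5610.16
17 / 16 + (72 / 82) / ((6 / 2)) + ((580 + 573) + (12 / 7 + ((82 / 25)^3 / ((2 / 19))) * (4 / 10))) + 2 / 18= 4165969844251 / 3228750000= 1290.27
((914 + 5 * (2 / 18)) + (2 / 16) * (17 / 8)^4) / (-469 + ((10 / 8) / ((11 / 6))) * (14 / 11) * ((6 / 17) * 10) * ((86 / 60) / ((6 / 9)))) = -79478100647 / 40073822208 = -1.98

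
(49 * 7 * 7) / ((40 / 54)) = 64827 / 20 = 3241.35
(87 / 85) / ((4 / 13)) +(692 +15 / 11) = 2605621 / 3740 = 696.69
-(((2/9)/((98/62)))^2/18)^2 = -3694084/3063651608241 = -0.00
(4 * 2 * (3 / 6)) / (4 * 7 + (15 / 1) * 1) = 4 / 43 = 0.09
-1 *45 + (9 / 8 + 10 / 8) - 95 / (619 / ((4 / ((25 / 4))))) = -1057827 / 24760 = -42.72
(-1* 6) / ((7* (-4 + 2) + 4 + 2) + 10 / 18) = 54 / 67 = 0.81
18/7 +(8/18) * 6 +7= 257/21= 12.24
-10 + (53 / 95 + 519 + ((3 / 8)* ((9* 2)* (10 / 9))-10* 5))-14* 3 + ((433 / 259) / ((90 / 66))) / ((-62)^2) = 120608083331 / 283744860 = 425.06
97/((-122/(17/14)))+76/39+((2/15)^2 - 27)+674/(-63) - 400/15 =-316560409/4995900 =-63.36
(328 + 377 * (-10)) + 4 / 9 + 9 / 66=-681401 / 198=-3441.42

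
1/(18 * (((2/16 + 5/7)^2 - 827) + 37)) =-1568/22277079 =-0.00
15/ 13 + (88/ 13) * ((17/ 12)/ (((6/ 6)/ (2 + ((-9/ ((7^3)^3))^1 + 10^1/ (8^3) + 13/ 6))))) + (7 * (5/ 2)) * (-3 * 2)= -38497140602509/ 604335618432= -63.70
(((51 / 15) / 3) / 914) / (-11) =-17 / 150810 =-0.00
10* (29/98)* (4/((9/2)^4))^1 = 9280/321489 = 0.03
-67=-67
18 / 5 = 3.60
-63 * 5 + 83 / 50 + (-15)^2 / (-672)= -1756579 / 5600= -313.67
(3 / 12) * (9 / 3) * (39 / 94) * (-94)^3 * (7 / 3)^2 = -1407133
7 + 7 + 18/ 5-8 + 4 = 68/ 5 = 13.60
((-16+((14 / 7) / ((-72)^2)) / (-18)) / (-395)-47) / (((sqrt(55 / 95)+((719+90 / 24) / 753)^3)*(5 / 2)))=-12565420856337021490519139914 / 153545811264483323530215375+27700033962975148985490304*sqrt(209) / 5686881898684567538156125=-11.42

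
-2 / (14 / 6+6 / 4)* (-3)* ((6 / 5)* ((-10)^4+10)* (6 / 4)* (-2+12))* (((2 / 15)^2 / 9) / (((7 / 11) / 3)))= 302016 / 115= 2626.23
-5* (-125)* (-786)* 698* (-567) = 194420047500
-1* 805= -805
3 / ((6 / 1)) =1 / 2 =0.50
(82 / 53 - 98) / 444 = -426 / 1961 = -0.22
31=31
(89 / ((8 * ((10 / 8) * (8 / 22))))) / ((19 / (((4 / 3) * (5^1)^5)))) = 611875 / 114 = 5367.32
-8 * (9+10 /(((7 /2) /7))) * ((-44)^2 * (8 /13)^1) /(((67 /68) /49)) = -11972595712 /871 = -13745804.49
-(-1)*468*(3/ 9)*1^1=156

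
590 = 590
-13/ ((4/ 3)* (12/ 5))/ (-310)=0.01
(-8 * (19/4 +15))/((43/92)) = -14536/43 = -338.05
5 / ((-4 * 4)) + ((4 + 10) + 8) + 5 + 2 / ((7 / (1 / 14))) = 20939 / 784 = 26.71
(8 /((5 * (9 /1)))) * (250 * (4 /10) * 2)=320 /9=35.56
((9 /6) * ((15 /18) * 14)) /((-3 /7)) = -245 /6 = -40.83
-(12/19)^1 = -12/19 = -0.63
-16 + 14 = -2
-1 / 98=-0.01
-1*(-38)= 38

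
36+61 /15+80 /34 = 10817 /255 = 42.42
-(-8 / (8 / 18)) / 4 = 9 / 2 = 4.50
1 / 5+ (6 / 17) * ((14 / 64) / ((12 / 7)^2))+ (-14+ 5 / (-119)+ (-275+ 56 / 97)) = -12776202811 / 44325120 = -288.24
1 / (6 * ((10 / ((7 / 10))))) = 7 / 600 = 0.01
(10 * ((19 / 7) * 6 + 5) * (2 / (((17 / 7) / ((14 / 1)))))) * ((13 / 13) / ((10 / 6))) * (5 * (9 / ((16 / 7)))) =985635 / 34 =28989.26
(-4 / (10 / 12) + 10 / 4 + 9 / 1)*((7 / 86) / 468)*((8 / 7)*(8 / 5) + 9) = 25393 / 2012400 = 0.01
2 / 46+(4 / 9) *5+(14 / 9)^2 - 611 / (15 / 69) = -26137094 / 9315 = -2805.91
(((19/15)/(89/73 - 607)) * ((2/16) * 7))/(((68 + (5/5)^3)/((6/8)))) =-9709/488210880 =-0.00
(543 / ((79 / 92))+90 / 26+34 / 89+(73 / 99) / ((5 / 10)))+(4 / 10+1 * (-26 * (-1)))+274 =42442617959 / 45244485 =938.07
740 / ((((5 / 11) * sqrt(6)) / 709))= 471221.41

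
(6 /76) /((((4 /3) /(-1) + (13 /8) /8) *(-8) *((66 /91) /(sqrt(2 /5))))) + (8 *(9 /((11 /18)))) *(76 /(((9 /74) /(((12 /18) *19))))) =78 *sqrt(10) /32395 + 10258176 /11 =932561.46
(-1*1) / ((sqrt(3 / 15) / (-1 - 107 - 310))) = 418*sqrt(5) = 934.68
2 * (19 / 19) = 2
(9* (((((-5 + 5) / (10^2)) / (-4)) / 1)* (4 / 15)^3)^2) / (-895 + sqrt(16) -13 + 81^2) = 0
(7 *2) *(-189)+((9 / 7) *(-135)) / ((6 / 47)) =-4005.64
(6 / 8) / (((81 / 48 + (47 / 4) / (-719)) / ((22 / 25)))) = 189816 / 480625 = 0.39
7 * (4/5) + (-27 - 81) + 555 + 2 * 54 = 2803/5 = 560.60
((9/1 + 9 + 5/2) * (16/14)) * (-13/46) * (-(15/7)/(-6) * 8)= -21320/1127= -18.92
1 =1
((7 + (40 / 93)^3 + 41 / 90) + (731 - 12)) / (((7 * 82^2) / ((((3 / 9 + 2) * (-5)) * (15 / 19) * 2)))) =-29219680565 / 102761432892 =-0.28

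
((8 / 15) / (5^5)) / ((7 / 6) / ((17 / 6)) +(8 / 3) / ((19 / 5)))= 2584 / 16859375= 0.00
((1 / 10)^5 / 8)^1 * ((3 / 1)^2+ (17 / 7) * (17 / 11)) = 491 / 30800000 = 0.00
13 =13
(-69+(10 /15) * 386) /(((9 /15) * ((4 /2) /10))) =14125 /9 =1569.44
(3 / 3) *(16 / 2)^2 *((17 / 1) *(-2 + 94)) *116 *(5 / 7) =58055680 / 7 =8293668.57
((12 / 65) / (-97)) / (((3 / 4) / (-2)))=32 / 6305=0.01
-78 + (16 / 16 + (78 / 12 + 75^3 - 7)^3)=600675354494718133 / 8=75084419311839766.62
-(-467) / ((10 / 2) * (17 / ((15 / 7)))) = 1401 / 119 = 11.77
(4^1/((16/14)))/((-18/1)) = -7/36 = -0.19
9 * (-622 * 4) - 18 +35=-22375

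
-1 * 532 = -532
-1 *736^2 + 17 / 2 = -1083375 / 2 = -541687.50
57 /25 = 2.28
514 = 514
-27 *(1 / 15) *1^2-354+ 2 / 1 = -353.80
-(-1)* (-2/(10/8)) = -8/5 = -1.60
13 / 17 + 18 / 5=371 / 85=4.36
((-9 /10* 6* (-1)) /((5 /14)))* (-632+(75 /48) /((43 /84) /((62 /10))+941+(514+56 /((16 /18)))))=-1888750267929 /197654350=-9555.82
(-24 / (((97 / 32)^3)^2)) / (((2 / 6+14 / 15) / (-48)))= 18554258718720 / 15826468093651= 1.17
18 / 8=9 / 4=2.25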